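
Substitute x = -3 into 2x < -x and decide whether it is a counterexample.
Substitute x = -3 into the relation:
x = -3: LHS = 2·(-3) = -6, RHS = -(-3) = 3; -6 < 3 — holds

The claim holds here, so x = -3 is not a counterexample. (A counterexample exists elsewhere, e.g. x = 0.)

Answer: No, x = -3 is not a counterexample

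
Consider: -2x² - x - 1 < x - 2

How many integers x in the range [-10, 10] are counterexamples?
Counterexamples in [-10, 10]: {-1, 0}.

Counting them gives 2 values.

Answer: 2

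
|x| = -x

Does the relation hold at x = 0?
x = 0: LHS = |0| = 0, RHS = -0 = 0; 0 = 0 — holds

The relation is satisfied at x = 0.

Answer: Yes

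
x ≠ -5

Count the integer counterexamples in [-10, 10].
Counterexamples in [-10, 10]: {-5}.

Counting them gives 1 values.

Answer: 1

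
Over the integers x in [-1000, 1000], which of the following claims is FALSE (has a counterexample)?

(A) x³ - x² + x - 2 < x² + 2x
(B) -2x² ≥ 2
(A) x = 3: LHS = 3³ - 3² + 3 - 2 = 19, RHS = 3² + 2·3 = 15; 19 < 15 — FAILS
(B) x = 0: LHS = -2·0² = 0; 0 ≥ 2 — FAILS

Answer: Both A and B are false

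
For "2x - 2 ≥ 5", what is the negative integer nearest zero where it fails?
Testing negative integers from -1 downward:
x = -1: LHS = 2·(-1) - 2 = -4; -4 ≥ 5 — FAILS  ← closest negative counterexample to 0

Answer: x = -1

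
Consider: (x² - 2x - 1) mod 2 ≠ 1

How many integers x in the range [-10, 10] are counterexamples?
Counterexamples in [-10, 10]: {-10, -8, -6, -4, -2, 0, 2, 4, 6, 8, 10}.

Counting them gives 11 values.

Answer: 11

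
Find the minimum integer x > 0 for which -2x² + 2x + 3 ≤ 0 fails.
Testing positive integers:
x = 1: LHS = -2·1² + 2·1 + 3 = 3; 3 ≤ 0 — FAILS  ← smallest positive counterexample

Answer: x = 1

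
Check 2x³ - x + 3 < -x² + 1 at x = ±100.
x = 100: LHS = 2·100³ - 100 + 3 = 1999903, RHS = -100² + 1 = -9999; 1999903 < -9999 — FAILS
x = -100: LHS = 2·(-100)³ - (-100) + 3 = -1999897, RHS = -(-100)² + 1 = -9999; -1999897 < -9999 — holds

Answer: Partially: fails for x = 100, holds for x = -100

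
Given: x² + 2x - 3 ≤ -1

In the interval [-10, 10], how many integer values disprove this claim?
Counterexamples in [-10, 10]: {-10, -9, -8, -7, -6, -5, -4, -3, 1, 2, 3, 4, 5, 6, 7, 8, 9, 10}.

Counting them gives 18 values.

Answer: 18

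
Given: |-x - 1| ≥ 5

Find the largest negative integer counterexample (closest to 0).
Testing negative integers from -1 downward:
x = -1: LHS = |-(-1) - 1| = |0| = 0; 0 ≥ 5 — FAILS  ← closest negative counterexample to 0

Answer: x = -1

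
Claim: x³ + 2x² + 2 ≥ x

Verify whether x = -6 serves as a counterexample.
Substitute x = -6 into the relation:
x = -6: LHS = (-6)³ + 2·(-6)² + 2 = -142; -142 ≥ -6 — FAILS

Since the claim fails at x = -6, this value is a counterexample.

Answer: Yes, x = -6 is a counterexample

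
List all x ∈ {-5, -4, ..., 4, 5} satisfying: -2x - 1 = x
Track d = LHS − RHS over the integers in [-5, 5]. Equality would need d = 0, but d changes sign only between consecutive integers, jumping over 0:
x = -1: LHS = -2·(-1) - 1 = 1; 1 = -1 — FAILS  (d = 2)
x = 0: LHS = -2·0 - 1 = -1; -1 = 0 — FAILS  (d = -1)
Away from these crossings d keeps a constant sign, and checking every integer in [-5, 5] confirms d ≠ 0 throughout. Hence the two sides are never equal, so the claimed relation (=) fails for every integer in [-5, 5].

Answer: None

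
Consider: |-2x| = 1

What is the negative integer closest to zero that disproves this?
Testing negative integers from -1 downward:
x = -1: LHS = |-2·(-1)| = |2| = 2; 2 = 1 — FAILS  ← closest negative counterexample to 0

Answer: x = -1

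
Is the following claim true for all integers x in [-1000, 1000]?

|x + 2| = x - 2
The claim fails at x = 0:
x = 0: LHS = |0 + 2| = |2| = 2, RHS = 0 - 2 = -2; 2 = -2 — FAILS

Because a single integer refutes it, the statement is false.

Answer: False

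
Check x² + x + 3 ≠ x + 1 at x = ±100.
x = 100: LHS = 100² + 100 + 3 = 10103, RHS = 100 + 1 = 101; 10103 ≠ 101 — holds
x = -100: LHS = (-100)² + (-100) + 3 = 9903, RHS = (-100) + 1 = -99; 9903 ≠ -99 — holds

Answer: Yes, holds for both x = 100 and x = -100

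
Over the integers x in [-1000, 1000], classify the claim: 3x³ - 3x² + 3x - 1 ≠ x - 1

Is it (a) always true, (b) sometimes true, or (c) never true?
Holds at x = 1: LHS = 3·1³ - 3·1² + 3·1 - 1 = 2, RHS = 1 - 1 = 0; 2 ≠ 0 — holds
Fails at x = 0: LHS = 3·0³ - 3·0² + 3·0 - 1 = -1, RHS = 0 - 1 = -1; -1 ≠ -1 — FAILS
It is satisfied by some integers in the range but not all.

Answer: Sometimes true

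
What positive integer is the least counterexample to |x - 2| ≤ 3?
Testing positive integers:
x = 1: LHS = |1 - 2| = |-1| = 1; 1 ≤ 3 — holds
x = 2: LHS = |2 - 2| = |0| = 0; 0 ≤ 3 — holds
x = 3: LHS = |3 - 2| = |1| = 1; 1 ≤ 3 — holds
x = 4: LHS = |4 - 2| = |2| = 2; 2 ≤ 3 — holds
x = 5: LHS = |5 - 2| = |3| = 3; 3 ≤ 3 — holds
x = 6: LHS = |6 - 2| = |4| = 4; 4 ≤ 3 — FAILS  ← smallest positive counterexample

Answer: x = 6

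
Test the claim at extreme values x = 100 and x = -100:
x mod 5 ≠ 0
x = 100: LHS = 100 mod 5 = 0; 0 ≠ 0 — FAILS
x = -100: LHS = (-100) mod 5 = 0; 0 ≠ 0 — FAILS

Answer: No, fails for both x = 100 and x = -100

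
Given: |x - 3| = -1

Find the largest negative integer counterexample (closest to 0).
Testing negative integers from -1 downward:
x = -1: LHS = |(-1) - 3| = |-4| = 4; 4 = -1 — FAILS  ← closest negative counterexample to 0

Answer: x = -1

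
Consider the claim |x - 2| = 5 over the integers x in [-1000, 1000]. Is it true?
The claim fails at x = 0:
x = 0: LHS = |0 - 2| = |-2| = 2; 2 = 5 — FAILS

Because a single integer refutes it, the statement is false.

Answer: False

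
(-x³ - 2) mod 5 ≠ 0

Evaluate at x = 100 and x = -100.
x = 100: LHS = (-100³ - 2) mod 5 = (-1000002) mod 5 = 3; 3 ≠ 0 — holds
x = -100: LHS = (-(-100)³ - 2) mod 5 = 999998 mod 5 = 3; 3 ≠ 0 — holds

Answer: Yes, holds for both x = 100 and x = -100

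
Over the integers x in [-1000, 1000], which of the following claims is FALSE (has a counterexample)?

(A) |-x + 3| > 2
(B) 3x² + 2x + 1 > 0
(A) x = 1: LHS = |-1 + 3| = |2| = 2; 2 > 2 — FAILS

(B) Over all integers in [-1000, 1000], LHS − RHS is smallest at x = 0, where it equals 1:
x = 0: LHS = 3·0² + 2·0 + 1 = 1; 1 > 0 — holds
At the ends of the range:
x = -1000: LHS = 3·(-1000)² + 2·(-1000) + 1 = 2998001; 2998001 > 0 — holds
x = 1000: LHS = 3·1000² + 2·1000 + 1 = 3002001; 3002001 > 0 — holds
Hence LHS − RHS is never zero or negative, i.e. LHS > RHS throughout, so the relation holds for every integer in [-1000, 1000].

Only (A) has a counterexample.

Answer: A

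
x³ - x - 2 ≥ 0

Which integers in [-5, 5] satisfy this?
Holds for: {2, 3, 4, 5}
Fails for: {-5, -4, -3, -2, -1, 0, 1}

Answer: {2, 3, 4, 5}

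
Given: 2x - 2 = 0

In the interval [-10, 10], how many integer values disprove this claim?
Counterexamples in [-10, 10]: {-10, -9, -8, -7, -6, -5, -4, -3, -2, -1, 0, 2, 3, 4, 5, 6, 7, 8, 9, 10}.

Counting them gives 20 values.

Answer: 20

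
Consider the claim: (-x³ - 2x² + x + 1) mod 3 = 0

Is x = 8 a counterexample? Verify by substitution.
Substitute x = 8 into the relation:
x = 8: LHS = (-8³ - 2·8² + 8 + 1) mod 3 = (-631) mod 3 = 2; 2 = 0 — FAILS

Since the claim fails at x = 8, this value is a counterexample.

Answer: Yes, x = 8 is a counterexample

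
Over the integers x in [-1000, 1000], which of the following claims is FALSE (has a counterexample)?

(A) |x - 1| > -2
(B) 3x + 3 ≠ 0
(A) An absolute value is never negative, so the left side is ≥ 0 for every x, while the right side is -2. Tightest case in [-1000, 1000] is x = 1:
x = 1: LHS = |1 - 1| = |0| = 0; 0 > -2 — holds
Hence LHS − RHS is never zero or negative, i.e. LHS > RHS throughout, so the relation holds for every integer in [-1000, 1000].

(B) x = -1: LHS = 3·(-1) + 3 = 0; 0 ≠ 0 — FAILS

Only (B) has a counterexample.

Answer: B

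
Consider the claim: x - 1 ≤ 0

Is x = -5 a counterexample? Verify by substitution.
Substitute x = -5 into the relation:
x = -5: LHS = (-5) - 1 = -6; -6 ≤ 0 — holds

The claim holds here, so x = -5 is not a counterexample. (A counterexample exists elsewhere, e.g. x = 2.)

Answer: No, x = -5 is not a counterexample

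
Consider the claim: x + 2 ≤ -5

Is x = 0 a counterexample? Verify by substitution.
Substitute x = 0 into the relation:
x = 0: LHS = 0 + 2 = 2; 2 ≤ -5 — FAILS

Since the claim fails at x = 0, this value is a counterexample.

Answer: Yes, x = 0 is a counterexample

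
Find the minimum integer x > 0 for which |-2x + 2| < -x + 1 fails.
Testing positive integers:
x = 1: LHS = |-2·1 + 2| = |0| = 0, RHS = -1 + 1 = 0; 0 < 0 — FAILS  ← smallest positive counterexample

Answer: x = 1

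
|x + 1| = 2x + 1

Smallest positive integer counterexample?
Testing positive integers:
x = 1: LHS = |1 + 1| = |2| = 2, RHS = 2·1 + 1 = 3; 2 = 3 — FAILS  ← smallest positive counterexample

Answer: x = 1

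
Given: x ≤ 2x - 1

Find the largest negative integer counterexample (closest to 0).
Testing negative integers from -1 downward:
x = -1: RHS = 2·(-1) - 1 = -3; -1 ≤ -3 — FAILS  ← closest negative counterexample to 0

Answer: x = -1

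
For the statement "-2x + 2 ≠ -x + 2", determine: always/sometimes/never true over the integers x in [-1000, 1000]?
Holds at x = 1: LHS = -2·1 + 2 = 0, RHS = -1 + 2 = 1; 0 ≠ 1 — holds
Fails at x = 0: LHS = -2·0 + 2 = 2, RHS = -0 + 2 = 2; 2 ≠ 2 — FAILS
It is satisfied by some integers in the range but not all.

Answer: Sometimes true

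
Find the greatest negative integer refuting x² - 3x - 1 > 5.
Testing negative integers from -1 downward:
x = -1: LHS = (-1)² - 3·(-1) - 1 = 3; 3 > 5 — FAILS  ← closest negative counterexample to 0

Answer: x = -1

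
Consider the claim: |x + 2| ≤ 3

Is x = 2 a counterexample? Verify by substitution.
Substitute x = 2 into the relation:
x = 2: LHS = |2 + 2| = |4| = 4; 4 ≤ 3 — FAILS

Since the claim fails at x = 2, this value is a counterexample.

Answer: Yes, x = 2 is a counterexample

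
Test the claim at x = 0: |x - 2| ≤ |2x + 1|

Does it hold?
x = 0: LHS = |0 - 2| = |-2| = 2, RHS = |2·0 + 1| = |1| = 1; 2 ≤ 1 — FAILS

The relation fails at x = 0, so x = 0 is a counterexample.

Answer: No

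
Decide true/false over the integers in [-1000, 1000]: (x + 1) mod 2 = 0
The claim fails at x = 0:
x = 0: LHS = (0 + 1) mod 2 = 1 mod 2 = 1; 1 = 0 — FAILS

Because a single integer refutes it, the statement is false.

Answer: False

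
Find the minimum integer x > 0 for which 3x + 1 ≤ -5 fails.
Testing positive integers:
x = 1: LHS = 3·1 + 1 = 4; 4 ≤ -5 — FAILS  ← smallest positive counterexample

Answer: x = 1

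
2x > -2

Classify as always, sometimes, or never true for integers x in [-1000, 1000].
Holds at x = 0: LHS = 2·0 = 0; 0 > -2 — holds
Fails at x = -1: LHS = 2·(-1) = -2; -2 > -2 — FAILS
It is satisfied by some integers in the range but not all.

Answer: Sometimes true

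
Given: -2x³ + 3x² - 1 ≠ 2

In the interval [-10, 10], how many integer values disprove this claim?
Track d = LHS − RHS over the integers in [-10, 10]. Equality would need d = 0, but d changes sign only between consecutive integers, jumping over 0:
x = -1: LHS = -2·(-1)³ + 3·(-1)² - 1 = 4; 4 ≠ 2 — holds  (d = 2)
x = 0: LHS = -2·0³ + 3·0² - 1 = -1; -1 ≠ 2 — holds  (d = -3)
Away from these crossings d keeps a constant sign, and checking every integer in [-10, 10] confirms d ≠ 0 throughout. Hence the two sides are never equal, so the relation holds for every integer in [-10, 10].

No counterexample appears in that range.

Answer: 0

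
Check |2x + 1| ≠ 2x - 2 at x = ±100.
x = 100: LHS = |2·100 + 1| = |201| = 201, RHS = 2·100 - 2 = 198; 201 ≠ 198 — holds
x = -100: LHS = |2·(-100) + 1| = |-199| = 199, RHS = 2·(-100) - 2 = -202; 199 ≠ -202 — holds

Answer: Yes, holds for both x = 100 and x = -100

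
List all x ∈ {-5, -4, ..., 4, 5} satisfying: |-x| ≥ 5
Holds for: {-5, 5}
Fails for: {-4, -3, -2, -1, 0, 1, 2, 3, 4}

Answer: {-5, 5}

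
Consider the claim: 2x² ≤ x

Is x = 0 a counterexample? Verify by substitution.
Substitute x = 0 into the relation:
x = 0: LHS = 2·0² = 0; 0 ≤ 0 — holds

The claim holds here, so x = 0 is not a counterexample. (A counterexample exists elsewhere, e.g. x = 1.)

Answer: No, x = 0 is not a counterexample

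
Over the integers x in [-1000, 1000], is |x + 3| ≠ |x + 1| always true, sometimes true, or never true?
Holds at x = 0: LHS = |0 + 3| = |3| = 3, RHS = |0 + 1| = |1| = 1; 3 ≠ 1 — holds
Fails at x = -2: LHS = |(-2) + 3| = |1| = 1, RHS = |(-2) + 1| = |-1| = 1; 1 ≠ 1 — FAILS
It is satisfied by some integers in the range but not all.

Answer: Sometimes true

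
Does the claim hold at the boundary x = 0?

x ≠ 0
x = 0: 0 ≠ 0 — FAILS

The relation fails at x = 0, so x = 0 is a counterexample.

Answer: No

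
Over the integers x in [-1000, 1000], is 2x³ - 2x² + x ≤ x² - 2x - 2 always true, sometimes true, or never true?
Holds at x = -1: LHS = 2·(-1)³ - 2·(-1)² + (-1) = -5, RHS = (-1)² - 2·(-1) - 2 = 1; -5 ≤ 1 — holds
Fails at x = 0: LHS = 2·0³ - 2·0² + 0 = 0, RHS = 0² - 2·0 - 2 = -2; 0 ≤ -2 — FAILS
It is satisfied by some integers in the range but not all.

Answer: Sometimes true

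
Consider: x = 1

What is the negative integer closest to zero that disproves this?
Testing negative integers from -1 downward:
x = -1: -1 = 1 — FAILS  ← closest negative counterexample to 0

Answer: x = -1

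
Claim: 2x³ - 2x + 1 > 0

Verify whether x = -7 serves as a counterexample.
Substitute x = -7 into the relation:
x = -7: LHS = 2·(-7)³ - 2·(-7) + 1 = -671; -671 > 0 — FAILS

Since the claim fails at x = -7, this value is a counterexample.

Answer: Yes, x = -7 is a counterexample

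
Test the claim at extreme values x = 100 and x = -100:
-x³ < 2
x = 100: LHS = -100³ = -1000000; -1000000 < 2 — holds
x = -100: LHS = -(-100)³ = 1000000; 1000000 < 2 — FAILS

Answer: Partially: holds for x = 100, fails for x = -100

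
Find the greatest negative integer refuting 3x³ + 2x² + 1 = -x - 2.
Testing negative integers from -1 downward:
x = -1: LHS = 3·(-1)³ + 2·(-1)² + 1 = 0, RHS = -(-1) - 2 = -1; 0 = -1 — FAILS  ← closest negative counterexample to 0

Answer: x = -1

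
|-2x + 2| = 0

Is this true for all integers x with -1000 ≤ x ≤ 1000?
The claim fails at x = 0:
x = 0: LHS = |-2·0 + 2| = |2| = 2; 2 = 0 — FAILS

Because a single integer refutes it, the statement is false.

Answer: False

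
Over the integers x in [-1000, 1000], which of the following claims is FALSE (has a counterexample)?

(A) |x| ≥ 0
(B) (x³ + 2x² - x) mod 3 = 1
(A) An absolute value is never negative, so the left side is ≥ 0 for every x, while the right side is 0. Tightest case in [-1000, 1000] is x = 0:
x = 0: LHS = |0| = 0; 0 ≥ 0 — holds
Hence LHS − RHS is never negative, i.e. LHS ≥ RHS throughout, so the relation holds for every integer in [-1000, 1000].

(B) x = 0: LHS = (0³ + 2·0² - 0) mod 3 = 0 mod 3 = 0; 0 = 1 — FAILS

Only (B) has a counterexample.

Answer: B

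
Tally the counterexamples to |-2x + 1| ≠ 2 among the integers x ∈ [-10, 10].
Track d = LHS − RHS over the integers in [-10, 10]. Equality would need d = 0, but d changes sign only between consecutive integers, jumping over 0:
x = -1: LHS = |-2·(-1) + 1| = |3| = 3; 3 ≠ 2 — holds  (d = 1)
x = 0: LHS = |-2·0 + 1| = |1| = 1; 1 ≠ 2 — holds  (d = -1)
x = 1: LHS = |-2·1 + 1| = |-1| = 1; 1 ≠ 2 — holds  (d = -1)
x = 2: LHS = |-2·2 + 1| = |-3| = 3; 3 ≠ 2 — holds  (d = 1)
Away from these crossings d keeps a constant sign, and checking every integer in [-10, 10] confirms d ≠ 0 throughout. Hence the two sides are never equal, so the relation holds for every integer in [-10, 10].

No counterexample appears in that range.

Answer: 0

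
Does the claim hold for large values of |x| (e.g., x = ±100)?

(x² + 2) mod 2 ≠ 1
x = 100: LHS = (100² + 2) mod 2 = 10002 mod 2 = 0; 0 ≠ 1 — holds
x = -100: LHS = ((-100)² + 2) mod 2 = 10002 mod 2 = 0; 0 ≠ 1 — holds

Answer: Yes, holds for both x = 100 and x = -100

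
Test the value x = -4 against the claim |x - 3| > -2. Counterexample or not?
Substitute x = -4 into the relation:
x = -4: LHS = |(-4) - 3| = |-7| = 7; 7 > -2 — holds

The relation holds at x = -4, so it is not a counterexample.

Answer: No, x = -4 is not a counterexample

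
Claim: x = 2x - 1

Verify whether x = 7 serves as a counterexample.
Substitute x = 7 into the relation:
x = 7: RHS = 2·7 - 1 = 13; 7 = 13 — FAILS

Since the claim fails at x = 7, this value is a counterexample.

Answer: Yes, x = 7 is a counterexample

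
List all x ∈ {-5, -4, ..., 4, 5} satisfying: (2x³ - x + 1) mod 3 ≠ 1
Holds for: {-5, -4, -2, -1, 1, 2, 4, 5}
Fails for: {-3, 0, 3}

Answer: {-5, -4, -2, -1, 1, 2, 4, 5}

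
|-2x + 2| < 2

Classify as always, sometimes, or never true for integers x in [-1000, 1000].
Holds at x = 1: LHS = |-2·1 + 2| = |0| = 0; 0 < 2 — holds
Fails at x = 0: LHS = |-2·0 + 2| = |2| = 2; 2 < 2 — FAILS
It is satisfied by some integers in the range but not all.

Answer: Sometimes true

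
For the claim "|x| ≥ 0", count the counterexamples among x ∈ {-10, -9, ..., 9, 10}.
An absolute value is never negative, so the left side is ≥ 0 for every x, while the right side is 0. Tightest case in [-10, 10] is x = 0:
x = 0: LHS = |0| = 0; 0 ≥ 0 — holds
Hence LHS − RHS is never negative, i.e. LHS ≥ RHS throughout, so the relation holds for every integer in [-10, 10].

No counterexample appears in that range.

Answer: 0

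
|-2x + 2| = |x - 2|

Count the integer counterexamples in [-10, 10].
Counterexamples in [-10, 10]: {-10, -9, -8, -7, -6, -5, -4, -3, -2, -1, 1, 2, 3, 4, 5, 6, 7, 8, 9, 10}.

Counting them gives 20 values.

Answer: 20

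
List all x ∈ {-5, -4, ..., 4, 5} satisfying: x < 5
Holds for: {-5, -4, -3, -2, -1, 0, 1, 2, 3, 4}
Fails for: {5}

Answer: {-5, -4, -3, -2, -1, 0, 1, 2, 3, 4}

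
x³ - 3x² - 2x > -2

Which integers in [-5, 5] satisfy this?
Holds for: {0, 4, 5}
Fails for: {-5, -4, -3, -2, -1, 1, 2, 3}

Answer: {0, 4, 5}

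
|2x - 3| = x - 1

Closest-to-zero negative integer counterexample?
Testing negative integers from -1 downward:
x = -1: LHS = |2·(-1) - 3| = |-5| = 5, RHS = (-1) - 1 = -2; 5 = -2 — FAILS  ← closest negative counterexample to 0

Answer: x = -1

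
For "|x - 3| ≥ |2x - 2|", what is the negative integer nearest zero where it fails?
Testing negative integers from -1 downward:
x = -1: LHS = |(-1) - 3| = |-4| = 4, RHS = |2·(-1) - 2| = |-4| = 4; 4 ≥ 4 — holds
x = -2: LHS = |(-2) - 3| = |-5| = 5, RHS = |2·(-2) - 2| = |-6| = 6; 5 ≥ 6 — FAILS  ← closest negative counterexample to 0

Answer: x = -2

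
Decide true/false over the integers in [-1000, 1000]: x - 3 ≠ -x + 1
The claim fails at x = 2:
x = 2: LHS = 2 - 3 = -1, RHS = -2 + 1 = -1; -1 ≠ -1 — FAILS

Because a single integer refutes it, the statement is false.

Answer: False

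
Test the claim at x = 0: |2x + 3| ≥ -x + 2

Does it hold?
x = 0: LHS = |2·0 + 3| = |3| = 3, RHS = -0 + 2 = 2; 3 ≥ 2 — holds

The relation is satisfied at x = 0.

Answer: Yes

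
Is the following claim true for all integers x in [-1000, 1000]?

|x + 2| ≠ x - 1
Over all integers in [-1000, 1000], LHS − RHS is always positive; it is smallest at x = 0, where it equals 3:
x = 0: LHS = |0 + 2| = |2| = 2, RHS = 0 - 1 = -1; 2 ≠ -1 — holds
At the ends of the range:
x = -1000: LHS = |(-1000) + 2| = |-998| = 998, RHS = (-1000) - 1 = -1001; 998 ≠ -1001 — holds
x = 1000: LHS = |1000 + 2| = |1002| = 1002, RHS = 1000 - 1 = 999; 1002 ≠ 999 — holds
Hence LHS − RHS is never 0, i.e. the two sides are never equal, so the relation holds for every integer in [-1000, 1000].

No counterexample exists.

Answer: True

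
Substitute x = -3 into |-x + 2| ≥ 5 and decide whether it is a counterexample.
Substitute x = -3 into the relation:
x = -3: LHS = |-(-3) + 2| = |5| = 5; 5 ≥ 5 — holds

The claim holds here, so x = -3 is not a counterexample. (A counterexample exists elsewhere, e.g. x = 0.)

Answer: No, x = -3 is not a counterexample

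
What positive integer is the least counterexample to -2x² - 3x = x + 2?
Testing positive integers:
x = 1: LHS = -2·1² - 3·1 = -5, RHS = 1 + 2 = 3; -5 = 3 — FAILS  ← smallest positive counterexample

Answer: x = 1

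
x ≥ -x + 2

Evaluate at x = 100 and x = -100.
x = 100: RHS = -100 + 2 = -98; 100 ≥ -98 — holds
x = -100: RHS = -(-100) + 2 = 102; -100 ≥ 102 — FAILS

Answer: Partially: holds for x = 100, fails for x = -100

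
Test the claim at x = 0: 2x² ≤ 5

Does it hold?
x = 0: LHS = 2·0² = 0; 0 ≤ 5 — holds

The relation is satisfied at x = 0.

Answer: Yes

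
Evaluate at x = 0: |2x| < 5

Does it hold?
x = 0: LHS = |2·0| = |0| = 0; 0 < 5 — holds

The relation is satisfied at x = 0.

Answer: Yes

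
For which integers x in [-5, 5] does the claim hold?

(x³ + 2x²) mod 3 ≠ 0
Holds for: {-4, -1, 2, 5}
Fails for: {-5, -3, -2, 0, 1, 3, 4}

Answer: {-4, -1, 2, 5}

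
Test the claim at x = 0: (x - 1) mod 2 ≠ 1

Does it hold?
x = 0: LHS = (0 - 1) mod 2 = (-1) mod 2 = 1; 1 ≠ 1 — FAILS

The relation fails at x = 0, so x = 0 is a counterexample.

Answer: No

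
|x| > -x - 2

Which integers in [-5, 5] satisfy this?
Over all integers in [-5, 5], LHS − RHS is smallest at x = 0, where it equals 2:
x = 0: LHS = |0| = 0, RHS = -0 - 2 = -2; 0 > -2 — holds
At the ends of the range:
x = -5: LHS = |-5| = 5, RHS = -(-5) - 2 = 3; 5 > 3 — holds
x = 5: LHS = |5| = 5, RHS = -5 - 2 = -7; 5 > -7 — holds
Hence LHS − RHS is never zero or negative, i.e. LHS > RHS throughout, so the relation holds for every integer in [-5, 5].

Answer: All integers in [-5, 5]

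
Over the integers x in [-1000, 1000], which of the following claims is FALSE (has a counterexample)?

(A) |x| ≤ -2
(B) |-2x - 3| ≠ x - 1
(A) x = 0: LHS = |0| = 0; 0 ≤ -2 — FAILS

(B) Over all integers in [-1000, 1000], LHS − RHS is always positive; it is smallest at x = -1, where it equals 3:
x = -1: LHS = |-2·(-1) - 3| = |-1| = 1, RHS = (-1) - 1 = -2; 1 ≠ -2 — holds
At the ends of the range:
x = -1000: LHS = |-2·(-1000) - 3| = |1997| = 1997, RHS = (-1000) - 1 = -1001; 1997 ≠ -1001 — holds
x = 1000: LHS = |-2·1000 - 3| = |-2003| = 2003, RHS = 1000 - 1 = 999; 2003 ≠ 999 — holds
Hence LHS − RHS is never 0, i.e. the two sides are never equal, so the relation holds for every integer in [-1000, 1000].

Only (A) has a counterexample.

Answer: A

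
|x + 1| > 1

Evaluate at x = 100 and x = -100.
x = 100: LHS = |100 + 1| = |101| = 101; 101 > 1 — holds
x = -100: LHS = |(-100) + 1| = |-99| = 99; 99 > 1 — holds

Answer: Yes, holds for both x = 100 and x = -100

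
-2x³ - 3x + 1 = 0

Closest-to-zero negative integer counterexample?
Testing negative integers from -1 downward:
x = -1: LHS = -2·(-1)³ - 3·(-1) + 1 = 6; 6 = 0 — FAILS  ← closest negative counterexample to 0

Answer: x = -1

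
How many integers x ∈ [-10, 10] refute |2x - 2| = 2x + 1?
Counterexamples in [-10, 10]: {-10, -9, -8, -7, -6, -5, -4, -3, -2, -1, 0, 1, 2, 3, 4, 5, 6, 7, 8, 9, 10}.

Counting them gives 21 values.

Answer: 21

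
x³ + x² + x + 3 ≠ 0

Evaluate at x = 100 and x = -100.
x = 100: LHS = 100³ + 100² + 100 + 3 = 1010103; 1010103 ≠ 0 — holds
x = -100: LHS = (-100)³ + (-100)² + (-100) + 3 = -990097; -990097 ≠ 0 — holds

Answer: Yes, holds for both x = 100 and x = -100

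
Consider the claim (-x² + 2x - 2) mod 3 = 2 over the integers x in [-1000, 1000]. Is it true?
The claim fails at x = 0:
x = 0: LHS = (-0² + 2·0 - 2) mod 3 = (-2) mod 3 = 1; 1 = 2 — FAILS

Because a single integer refutes it, the statement is false.

Answer: False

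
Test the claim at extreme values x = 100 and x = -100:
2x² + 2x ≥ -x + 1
x = 100: LHS = 2·100² + 2·100 = 20200, RHS = -100 + 1 = -99; 20200 ≥ -99 — holds
x = -100: LHS = 2·(-100)² + 2·(-100) = 19800, RHS = -(-100) + 1 = 101; 19800 ≥ 101 — holds

Answer: Yes, holds for both x = 100 and x = -100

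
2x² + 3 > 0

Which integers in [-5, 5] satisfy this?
Over all integers in [-5, 5], LHS − RHS is smallest at x = 0, where it equals 3:
x = 0: LHS = 2·0² + 3 = 3; 3 > 0 — holds
At the ends of the range:
x = -5: LHS = 2·(-5)² + 3 = 53; 53 > 0 — holds
x = 5: LHS = 2·5² + 3 = 53; 53 > 0 — holds
Hence LHS − RHS is never zero or negative, i.e. LHS > RHS throughout, so the relation holds for every integer in [-5, 5].

Answer: All integers in [-5, 5]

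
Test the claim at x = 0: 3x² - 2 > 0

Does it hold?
x = 0: LHS = 3·0² - 2 = -2; -2 > 0 — FAILS

The relation fails at x = 0, so x = 0 is a counterexample.

Answer: No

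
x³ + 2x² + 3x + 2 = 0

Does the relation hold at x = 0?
x = 0: LHS = 0³ + 2·0² + 3·0 + 2 = 2; 2 = 0 — FAILS

The relation fails at x = 0, so x = 0 is a counterexample.

Answer: No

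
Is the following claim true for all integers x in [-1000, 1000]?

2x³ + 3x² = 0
The claim fails at x = 1:
x = 1: LHS = 2·1³ + 3·1² = 5; 5 = 0 — FAILS

Because a single integer refutes it, the statement is false.

Answer: False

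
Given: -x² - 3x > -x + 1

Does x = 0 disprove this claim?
Substitute x = 0 into the relation:
x = 0: LHS = -0² - 3·0 = 0, RHS = -0 + 1 = 1; 0 > 1 — FAILS

Since the claim fails at x = 0, this value is a counterexample.

Answer: Yes, x = 0 is a counterexample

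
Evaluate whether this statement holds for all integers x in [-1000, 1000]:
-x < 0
The claim fails at x = 0:
x = 0: LHS = -0 = 0; 0 < 0 — FAILS

Because a single integer refutes it, the statement is false.

Answer: False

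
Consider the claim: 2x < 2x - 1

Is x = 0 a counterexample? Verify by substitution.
Substitute x = 0 into the relation:
x = 0: LHS = 2·0 = 0, RHS = 2·0 - 1 = -1; 0 < -1 — FAILS

Since the claim fails at x = 0, this value is a counterexample.

Answer: Yes, x = 0 is a counterexample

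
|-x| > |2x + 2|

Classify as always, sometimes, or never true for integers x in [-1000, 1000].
Holds at x = -1: LHS = |-(-1)| = |1| = 1, RHS = |2·(-1) + 2| = |0| = 0; 1 > 0 — holds
Fails at x = 0: LHS = |-0| = |0| = 0, RHS = |2·0 + 2| = |2| = 2; 0 > 2 — FAILS
It is satisfied by some integers in the range but not all.

Answer: Sometimes true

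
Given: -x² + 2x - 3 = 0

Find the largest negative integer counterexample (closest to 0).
Testing negative integers from -1 downward:
x = -1: LHS = -(-1)² + 2·(-1) - 3 = -6; -6 = 0 — FAILS  ← closest negative counterexample to 0

Answer: x = -1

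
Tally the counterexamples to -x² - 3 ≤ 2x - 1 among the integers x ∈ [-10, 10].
Over all integers in [-10, 10], LHS − RHS is largest at x = -1, where it equals -1:
x = -1: LHS = -(-1)² - 3 = -4, RHS = 2·(-1) - 1 = -3; -4 ≤ -3 — holds
At the ends of the range:
x = -10: LHS = -(-10)² - 3 = -103, RHS = 2·(-10) - 1 = -21; -103 ≤ -21 — holds
x = 10: LHS = -10² - 3 = -103, RHS = 2·10 - 1 = 19; -103 ≤ 19 — holds
Hence LHS − RHS is never positive, i.e. LHS ≤ RHS throughout, so the relation holds for every integer in [-10, 10].

No counterexample appears in that range.

Answer: 0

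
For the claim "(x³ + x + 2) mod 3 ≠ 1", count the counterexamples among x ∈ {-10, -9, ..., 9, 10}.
Counterexamples in [-10, 10]: {-8, -5, -2, 1, 4, 7, 10}.

Counting them gives 7 values.

Answer: 7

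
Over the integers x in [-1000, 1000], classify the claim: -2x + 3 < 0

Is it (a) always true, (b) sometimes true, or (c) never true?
Holds at x = 2: LHS = -2·2 + 3 = -1; -1 < 0 — holds
Fails at x = 0: LHS = -2·0 + 3 = 3; 3 < 0 — FAILS
It is satisfied by some integers in the range but not all.

Answer: Sometimes true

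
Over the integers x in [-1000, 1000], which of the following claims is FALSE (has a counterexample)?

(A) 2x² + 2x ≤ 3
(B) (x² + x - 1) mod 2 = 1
(A) x = 1: LHS = 2·1² + 2·1 = 4; 4 ≤ 3 — FAILS

(B) For a polynomial with integer coefficients, its value mod 2 depends only on x mod 2, so it suffices to check one representative of each residue class, x = 0, 1:
x = 0: LHS = (0² + 0 - 1) mod 2 = (-1) mod 2 = 1; 1 = 1 — holds
x = 1: LHS = (1² + 1 - 1) mod 2 = 1 mod 2 = 1; 1 = 1 — holds
The relation holds in every residue class, so the relation holds for every integer in [-1000, 1000].

Only (A) has a counterexample.

Answer: A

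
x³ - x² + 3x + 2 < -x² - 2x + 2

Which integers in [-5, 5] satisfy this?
Holds for: {-5, -4, -3, -2, -1}
Fails for: {0, 1, 2, 3, 4, 5}

Answer: {-5, -4, -3, -2, -1}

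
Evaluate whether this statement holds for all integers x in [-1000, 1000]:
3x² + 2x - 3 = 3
The claim fails at x = 0:
x = 0: LHS = 3·0² + 2·0 - 3 = -3; -3 = 3 — FAILS

Because a single integer refutes it, the statement is false.

Answer: False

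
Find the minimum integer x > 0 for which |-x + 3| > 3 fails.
Testing positive integers:
x = 1: LHS = |-1 + 3| = |2| = 2; 2 > 3 — FAILS  ← smallest positive counterexample

Answer: x = 1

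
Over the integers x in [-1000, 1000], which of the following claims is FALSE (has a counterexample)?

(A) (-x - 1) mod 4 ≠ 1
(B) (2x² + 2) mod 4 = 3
(A) x = 2: LHS = (-2 - 1) mod 4 = (-3) mod 4 = 1; 1 ≠ 1 — FAILS
(B) x = 0: LHS = (2·0² + 2) mod 4 = 2 mod 4 = 2; 2 = 3 — FAILS

Answer: Both A and B are false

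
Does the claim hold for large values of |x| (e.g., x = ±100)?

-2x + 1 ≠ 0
x = 100: LHS = -2·100 + 1 = -199; -199 ≠ 0 — holds
x = -100: LHS = -2·(-100) + 1 = 201; 201 ≠ 0 — holds

Answer: Yes, holds for both x = 100 and x = -100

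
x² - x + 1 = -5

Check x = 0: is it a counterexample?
Substitute x = 0 into the relation:
x = 0: LHS = 0² - 0 + 1 = 1; 1 = -5 — FAILS

Since the claim fails at x = 0, this value is a counterexample.

Answer: Yes, x = 0 is a counterexample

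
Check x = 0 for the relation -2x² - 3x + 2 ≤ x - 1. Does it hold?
x = 0: LHS = -2·0² - 3·0 + 2 = 2, RHS = 0 - 1 = -1; 2 ≤ -1 — FAILS

The relation fails at x = 0, so x = 0 is a counterexample.

Answer: No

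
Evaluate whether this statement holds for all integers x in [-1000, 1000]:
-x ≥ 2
The claim fails at x = 0:
x = 0: LHS = -0 = 0; 0 ≥ 2 — FAILS

Because a single integer refutes it, the statement is false.

Answer: False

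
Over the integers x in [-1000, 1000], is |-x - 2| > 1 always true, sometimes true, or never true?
Holds at x = 0: LHS = |-0 - 2| = |-2| = 2; 2 > 1 — holds
Fails at x = -1: LHS = |-(-1) - 2| = |-1| = 1; 1 > 1 — FAILS
It is satisfied by some integers in the range but not all.

Answer: Sometimes true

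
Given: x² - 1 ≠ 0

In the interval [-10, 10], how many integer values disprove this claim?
Counterexamples in [-10, 10]: {-1, 1}.

Counting them gives 2 values.

Answer: 2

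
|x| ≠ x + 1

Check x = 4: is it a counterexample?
Substitute x = 4 into the relation:
x = 4: LHS = |4| = 4, RHS = 4 + 1 = 5; 4 ≠ 5 — holds

The relation holds at x = 4, so it is not a counterexample.

Answer: No, x = 4 is not a counterexample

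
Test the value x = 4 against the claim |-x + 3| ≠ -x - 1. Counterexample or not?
Substitute x = 4 into the relation:
x = 4: LHS = |-4 + 3| = |-1| = 1, RHS = -4 - 1 = -5; 1 ≠ -5 — holds

The relation holds at x = 4, so it is not a counterexample.

Answer: No, x = 4 is not a counterexample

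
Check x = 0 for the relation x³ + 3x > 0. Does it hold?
x = 0: LHS = 0³ + 3·0 = 0; 0 > 0 — FAILS

The relation fails at x = 0, so x = 0 is a counterexample.

Answer: No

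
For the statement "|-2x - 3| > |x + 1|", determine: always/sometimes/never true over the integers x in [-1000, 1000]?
Holds at x = 0: LHS = |-2·0 - 3| = |-3| = 3, RHS = |0 + 1| = |1| = 1; 3 > 1 — holds
Fails at x = -2: LHS = |-2·(-2) - 3| = |1| = 1, RHS = |(-2) + 1| = |-1| = 1; 1 > 1 — FAILS
It is satisfied by some integers in the range but not all.

Answer: Sometimes true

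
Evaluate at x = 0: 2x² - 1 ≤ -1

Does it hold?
x = 0: LHS = 2·0² - 1 = -1; -1 ≤ -1 — holds

The relation is satisfied at x = 0.

Answer: Yes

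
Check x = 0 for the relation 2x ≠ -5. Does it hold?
x = 0: LHS = 2·0 = 0; 0 ≠ -5 — holds

The relation is satisfied at x = 0.

Answer: Yes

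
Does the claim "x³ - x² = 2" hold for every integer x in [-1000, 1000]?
The claim fails at x = 0:
x = 0: LHS = 0³ - 0² = 0; 0 = 2 — FAILS

Because a single integer refutes it, the statement is false.

Answer: False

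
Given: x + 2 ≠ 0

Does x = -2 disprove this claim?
Substitute x = -2 into the relation:
x = -2: LHS = (-2) + 2 = 0; 0 ≠ 0 — FAILS

Since the claim fails at x = -2, this value is a counterexample.

Answer: Yes, x = -2 is a counterexample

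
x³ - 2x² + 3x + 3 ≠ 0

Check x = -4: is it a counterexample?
Substitute x = -4 into the relation:
x = -4: LHS = (-4)³ - 2·(-4)² + 3·(-4) + 3 = -105; -105 ≠ 0 — holds

The relation holds at x = -4, so it is not a counterexample.

Answer: No, x = -4 is not a counterexample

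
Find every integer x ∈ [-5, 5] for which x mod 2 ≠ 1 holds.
Holds for: {-4, -2, 0, 2, 4}
Fails for: {-5, -3, -1, 1, 3, 5}

Answer: {-4, -2, 0, 2, 4}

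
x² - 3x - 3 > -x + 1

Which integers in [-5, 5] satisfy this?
Holds for: {-5, -4, -3, -2, 4, 5}
Fails for: {-1, 0, 1, 2, 3}

Answer: {-5, -4, -3, -2, 4, 5}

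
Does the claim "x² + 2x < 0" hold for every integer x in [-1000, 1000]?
The claim fails at x = 0:
x = 0: LHS = 0² + 2·0 = 0; 0 < 0 — FAILS

Because a single integer refutes it, the statement is false.

Answer: False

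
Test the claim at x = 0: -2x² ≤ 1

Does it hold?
x = 0: LHS = -2·0² = 0; 0 ≤ 1 — holds

The relation is satisfied at x = 0.

Answer: Yes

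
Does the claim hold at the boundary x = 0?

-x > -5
x = 0: LHS = -0 = 0; 0 > -5 — holds

The relation is satisfied at x = 0.

Answer: Yes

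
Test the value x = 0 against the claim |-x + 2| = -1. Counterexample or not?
Substitute x = 0 into the relation:
x = 0: LHS = |-0 + 2| = |2| = 2; 2 = -1 — FAILS

Since the claim fails at x = 0, this value is a counterexample.

Answer: Yes, x = 0 is a counterexample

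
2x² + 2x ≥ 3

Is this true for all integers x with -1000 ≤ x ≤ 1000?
The claim fails at x = 0:
x = 0: LHS = 2·0² + 2·0 = 0; 0 ≥ 3 — FAILS

Because a single integer refutes it, the statement is false.

Answer: False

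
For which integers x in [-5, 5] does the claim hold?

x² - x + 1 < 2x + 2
Holds for: {0, 1, 2, 3}
Fails for: {-5, -4, -3, -2, -1, 4, 5}

Answer: {0, 1, 2, 3}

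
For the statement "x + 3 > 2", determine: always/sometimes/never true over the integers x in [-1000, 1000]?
Holds at x = 0: LHS = 0 + 3 = 3; 3 > 2 — holds
Fails at x = -1: LHS = (-1) + 3 = 2; 2 > 2 — FAILS
It is satisfied by some integers in the range but not all.

Answer: Sometimes true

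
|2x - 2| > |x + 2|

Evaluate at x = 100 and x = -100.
x = 100: LHS = |2·100 - 2| = |198| = 198, RHS = |100 + 2| = |102| = 102; 198 > 102 — holds
x = -100: LHS = |2·(-100) - 2| = |-202| = 202, RHS = |(-100) + 2| = |-98| = 98; 202 > 98 — holds

Answer: Yes, holds for both x = 100 and x = -100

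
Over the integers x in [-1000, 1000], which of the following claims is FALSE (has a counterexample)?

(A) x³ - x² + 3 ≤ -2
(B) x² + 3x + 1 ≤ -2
(A) x = 0: LHS = 0³ - 0² + 3 = 3; 3 ≤ -2 — FAILS
(B) x = 0: LHS = 0² + 3·0 + 1 = 1; 1 ≤ -2 — FAILS

Answer: Both A and B are false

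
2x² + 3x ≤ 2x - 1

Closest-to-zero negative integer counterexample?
Testing negative integers from -1 downward:
x = -1: LHS = 2·(-1)² + 3·(-1) = -1, RHS = 2·(-1) - 1 = -3; -1 ≤ -3 — FAILS  ← closest negative counterexample to 0

Answer: x = -1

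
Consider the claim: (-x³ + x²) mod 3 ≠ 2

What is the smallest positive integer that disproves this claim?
Testing positive integers:
x = 1: LHS = (-1³ + 1²) mod 3 = 0 mod 3 = 0; 0 ≠ 2 — holds
x = 2: LHS = (-2³ + 2²) mod 3 = (-4) mod 3 = 2; 2 ≠ 2 — FAILS  ← smallest positive counterexample

Answer: x = 2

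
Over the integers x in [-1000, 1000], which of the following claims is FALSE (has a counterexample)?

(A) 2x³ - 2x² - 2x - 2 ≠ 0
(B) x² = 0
(A) Track d = LHS − RHS over the integers in [-1000, 1000]. Equality would need d = 0, but d changes sign only between consecutive integers, jumping over 0:
x = 1: LHS = 2·1³ - 2·1² - 2·1 - 2 = -4; -4 ≠ 0 — holds  (d = -4)
x = 2: LHS = 2·2³ - 2·2² - 2·2 - 2 = 2; 2 ≠ 0 — holds  (d = 2)
Away from these crossings d keeps a constant sign, and checking every integer in [-1000, 1000] confirms d ≠ 0 throughout. Hence the two sides are never equal, so the relation holds for every integer in [-1000, 1000].

(B) x = 1: LHS = 1² = 1; 1 = 0 — FAILS

Only (B) has a counterexample.

Answer: B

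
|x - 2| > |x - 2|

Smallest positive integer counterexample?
Testing positive integers:
x = 1: LHS = |1 - 2| = |-1| = 1, RHS = |1 - 2| = |-1| = 1; 1 > 1 — FAILS  ← smallest positive counterexample

Answer: x = 1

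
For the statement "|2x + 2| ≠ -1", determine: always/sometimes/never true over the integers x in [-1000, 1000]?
An absolute value is never negative, so the left side is ≥ 0 for every x, while the right side is -1. Tightest case in [-1000, 1000] is x = -1:
x = -1: LHS = |2·(-1) + 2| = |0| = 0; 0 ≠ -1 — holds
Hence LHS − RHS is never 0, i.e. the two sides are never equal, so the relation holds for every integer in [-1000, 1000].

No counterexample exists.

Answer: Always true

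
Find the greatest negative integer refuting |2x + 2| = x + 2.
Testing negative integers from -1 downward:
x = -1: LHS = |2·(-1) + 2| = |0| = 0, RHS = (-1) + 2 = 1; 0 = 1 — FAILS  ← closest negative counterexample to 0

Answer: x = -1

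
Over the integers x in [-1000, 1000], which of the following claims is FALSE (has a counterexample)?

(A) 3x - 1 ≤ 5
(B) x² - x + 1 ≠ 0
(A) x = 3: LHS = 3·3 - 1 = 8; 8 ≤ 5 — FAILS

(B) Over all integers in [-1000, 1000], LHS − RHS is always positive; it is smallest at x = 0, where it equals 1:
x = 0: LHS = 0² - 0 + 1 = 1; 1 ≠ 0 — holds
At the ends of the range:
x = -1000: LHS = (-1000)² - (-1000) + 1 = 1001001; 1001001 ≠ 0 — holds
x = 1000: LHS = 1000² - 1000 + 1 = 999001; 999001 ≠ 0 — holds
Hence LHS − RHS is never 0, i.e. the two sides are never equal, so the relation holds for every integer in [-1000, 1000].

Only (A) has a counterexample.

Answer: A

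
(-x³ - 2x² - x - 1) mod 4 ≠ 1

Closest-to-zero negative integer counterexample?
Testing negative integers from -1 downward:
x = -1: LHS = (-(-1)³ - 2·(-1)² - (-1) - 1) mod 4 = (-1) mod 4 = 3; 3 ≠ 1 — holds
x = -2: LHS = (-(-2)³ - 2·(-2)² - (-2) - 1) mod 4 = 1 mod 4 = 1; 1 ≠ 1 — FAILS  ← closest negative counterexample to 0

Answer: x = -2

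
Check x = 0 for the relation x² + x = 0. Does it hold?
x = 0: LHS = 0² + 0 = 0; 0 = 0 — holds

The relation is satisfied at x = 0.

Answer: Yes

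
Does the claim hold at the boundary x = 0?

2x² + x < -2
x = 0: LHS = 2·0² + 0 = 0; 0 < -2 — FAILS

The relation fails at x = 0, so x = 0 is a counterexample.

Answer: No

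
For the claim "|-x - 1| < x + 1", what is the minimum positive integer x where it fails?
Testing positive integers:
x = 1: LHS = |-1 - 1| = |-2| = 2, RHS = 1 + 1 = 2; 2 < 2 — FAILS  ← smallest positive counterexample

Answer: x = 1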